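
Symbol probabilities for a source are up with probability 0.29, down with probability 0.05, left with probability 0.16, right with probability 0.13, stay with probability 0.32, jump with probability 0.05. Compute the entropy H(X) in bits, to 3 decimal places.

H = −Σ pᵢ log₂ pᵢ.
−0.29·log₂(0.29) = 0.5179
−0.05·log₂(0.05) = 0.2161
−0.16·log₂(0.16) = 0.4230
−0.13·log₂(0.13) = 0.3826
−0.32·log₂(0.32) = 0.5260
−0.05·log₂(0.05) = 0.2161
Sum ≈ 2.2818 → 2.282 bits.

2.282 bits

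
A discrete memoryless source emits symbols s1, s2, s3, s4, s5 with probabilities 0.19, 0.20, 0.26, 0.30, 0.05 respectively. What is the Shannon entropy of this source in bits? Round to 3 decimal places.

H = −Σ pᵢ log₂ pᵢ.
−0.19·log₂(0.19) = 0.4552
−0.20·log₂(0.20) = 0.4644
−0.26·log₂(0.26) = 0.5053
−0.30·log₂(0.30) = 0.5211
−0.05·log₂(0.05) = 0.2161
Sum ≈ 2.1621 → 2.162 bits.

2.162 bits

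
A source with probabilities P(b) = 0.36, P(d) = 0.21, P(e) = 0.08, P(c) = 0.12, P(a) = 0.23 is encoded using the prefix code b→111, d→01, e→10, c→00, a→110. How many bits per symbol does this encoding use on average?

2.59 bits/symbol

L̄ = Σ pᵢ·ℓᵢ = 0.36·3 + 0.21·2 + 0.08·2 + 0.12·2 + 0.23·3 = 2.59 bits/symbol.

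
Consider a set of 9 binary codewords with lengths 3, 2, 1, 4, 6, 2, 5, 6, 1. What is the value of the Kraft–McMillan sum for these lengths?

With common denominator 2^6 = 64: Σ 2^(−ℓᵢ) = 8/64 + 16/64 + 32/64 + 4/64 + 1/64 + 16/64 + 2/64 + 1/64 + 32/64 = 112/64 = 1.75.

1.75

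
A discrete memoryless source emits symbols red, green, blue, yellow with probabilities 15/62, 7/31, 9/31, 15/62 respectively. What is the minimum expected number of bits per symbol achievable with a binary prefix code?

Repeatedly combine the two least-probable nodes; the expected code length is the sum of the merged weights.
merge 7/31 + 15/62 → 29/62
merge 15/62 + 9/31 → 33/62
merge 29/62 + 33/62 → 1
L = 29/62 + 33/62 + 1 = 2 bits/symbol.

2 bits/symbol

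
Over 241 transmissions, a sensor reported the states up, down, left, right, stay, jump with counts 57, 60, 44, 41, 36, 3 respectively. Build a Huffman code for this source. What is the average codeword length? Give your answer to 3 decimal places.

Probabilities are the counts divided by 241.
Repeatedly combine the two least-probable nodes; the expected code length is the sum of the merged weights.
merge 3/241 + 36/241 → 39/241
merge 39/241 + 41/241 → 80/241
merge 44/241 + 57/241 → 101/241
merge 60/241 + 80/241 → 140/241
merge 101/241 + 140/241 → 1
L = 39/241 + 80/241 + 101/241 + 140/241 + 1 = 601/241 ≈ 2.494 bits/symbol.

2.494 bits/symbol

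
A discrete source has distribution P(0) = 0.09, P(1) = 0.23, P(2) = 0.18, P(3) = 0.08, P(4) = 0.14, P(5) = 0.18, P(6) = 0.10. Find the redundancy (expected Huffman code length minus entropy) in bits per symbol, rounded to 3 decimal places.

0.048 bits

Entropy H = −Σ p log₂ p ≈ 2.7117 bits.
Huffman merges: 2/25+9/100→17/100; 1/10+7/50→6/25; 17/100+9/50→7/20; 9/50+23/100→41/100; 6/25+7/20→59/100; 41/100+59/100→1. L = 69/25 ≈ 2.7600.
L − H = 2.7600 − 2.7117 = 0.048 bits.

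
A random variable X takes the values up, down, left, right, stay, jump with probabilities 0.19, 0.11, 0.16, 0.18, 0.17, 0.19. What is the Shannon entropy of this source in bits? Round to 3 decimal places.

2.564 bits

H = −Σ pᵢ log₂ pᵢ.
−0.19·log₂(0.19) = 0.4552
−0.11·log₂(0.11) = 0.3503
−0.16·log₂(0.16) = 0.4230
−0.18·log₂(0.18) = 0.4453
−0.17·log₂(0.17) = 0.4346
−0.19·log₂(0.19) = 0.4552
Sum ≈ 2.5637 → 2.564 bits.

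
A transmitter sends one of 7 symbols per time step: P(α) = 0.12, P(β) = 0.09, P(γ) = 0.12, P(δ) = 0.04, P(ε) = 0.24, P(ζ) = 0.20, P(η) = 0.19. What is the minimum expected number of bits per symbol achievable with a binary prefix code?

Repeatedly combine the two least-probable nodes; the expected code length is the sum of the merged weights.
merge 1/25 + 9/100 → 13/100
merge 3/25 + 3/25 → 6/25
merge 13/100 + 19/100 → 8/25
merge 1/5 + 6/25 → 11/25
merge 6/25 + 8/25 → 14/25
merge 11/25 + 14/25 → 1
L = 13/100 + 6/25 + 8/25 + 11/25 + 14/25 + 1 = 269/100 = 2.69 bits/symbol.

2.69 bits/symbol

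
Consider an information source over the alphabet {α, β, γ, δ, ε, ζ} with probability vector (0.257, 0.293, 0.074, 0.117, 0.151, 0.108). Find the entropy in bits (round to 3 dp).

2.421 bits

H = −Σ pᵢ log₂ pᵢ.
−0.257·log₂(0.257) = 0.5038
−0.293·log₂(0.293) = 0.5189
−0.074·log₂(0.074) = 0.2780
−0.117·log₂(0.117) = 0.3622
−0.151·log₂(0.151) = 0.4118
−0.108·log₂(0.108) = 0.3468
Sum ≈ 2.4214 → 2.421 bits.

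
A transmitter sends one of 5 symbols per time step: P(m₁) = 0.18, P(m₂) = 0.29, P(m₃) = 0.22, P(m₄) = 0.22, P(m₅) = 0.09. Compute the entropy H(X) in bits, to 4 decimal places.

H = −Σ pᵢ log₂ pᵢ.
−0.18·log₂(0.18) = 0.4453
−0.29·log₂(0.29) = 0.5179
−0.22·log₂(0.22) = 0.4806
−0.22·log₂(0.22) = 0.4806
−0.09·log₂(0.09) = 0.3127
Sum ≈ 2.2370 → 2.2370 bits.

2.2370 bits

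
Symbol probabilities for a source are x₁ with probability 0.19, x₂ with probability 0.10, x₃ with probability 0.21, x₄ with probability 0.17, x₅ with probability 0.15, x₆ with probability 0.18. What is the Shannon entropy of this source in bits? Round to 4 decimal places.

2.5507 bits

H = −Σ pᵢ log₂ pᵢ.
−0.19·log₂(0.19) = 0.4552
−0.10·log₂(0.10) = 0.3322
−0.21·log₂(0.21) = 0.4728
−0.17·log₂(0.17) = 0.4346
−0.15·log₂(0.15) = 0.4105
−0.18·log₂(0.18) = 0.4453
Sum ≈ 2.5507 → 2.5507 bits.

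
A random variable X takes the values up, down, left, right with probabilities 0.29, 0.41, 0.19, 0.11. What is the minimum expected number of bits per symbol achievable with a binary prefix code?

1.89 bits/symbol

Repeatedly combine the two least-probable nodes; the expected code length is the sum of the merged weights.
merge 11/100 + 19/100 → 3/10
merge 29/100 + 3/10 → 59/100
merge 41/100 + 59/100 → 1
L = 3/10 + 59/100 + 1 = 189/100 = 1.89 bits/symbol.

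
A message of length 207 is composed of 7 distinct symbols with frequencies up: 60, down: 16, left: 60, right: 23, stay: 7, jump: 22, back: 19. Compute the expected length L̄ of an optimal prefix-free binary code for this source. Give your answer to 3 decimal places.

Probabilities are the counts divided by 207.
Repeatedly combine the two least-probable nodes; the expected code length is the sum of the merged weights.
merge 7/207 + 16/207 → 1/9
merge 19/207 + 22/207 → 41/207
merge 1/9 + 1/9 → 2/9
merge 41/207 + 2/9 → 29/69
merge 20/69 + 20/69 → 40/69
merge 29/69 + 40/69 → 1
L = 1/9 + 41/207 + 2/9 + 29/69 + 40/69 + 1 = 524/207 ≈ 2.531 bits/symbol.

2.531 bits/symbol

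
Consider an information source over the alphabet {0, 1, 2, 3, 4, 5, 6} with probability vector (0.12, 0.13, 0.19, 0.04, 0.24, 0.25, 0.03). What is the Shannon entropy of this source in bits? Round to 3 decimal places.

H = −Σ pᵢ log₂ pᵢ.
−0.12·log₂(0.12) = 0.3671
−0.13·log₂(0.13) = 0.3826
−0.19·log₂(0.19) = 0.4552
−0.04·log₂(0.04) = 0.1858
−0.24·log₂(0.24) = 0.4941
−0.25·log₂(0.25) = 0.5000
−0.03·log₂(0.03) = 0.1518
Sum ≈ 2.5366 → 2.537 bits.

2.537 bits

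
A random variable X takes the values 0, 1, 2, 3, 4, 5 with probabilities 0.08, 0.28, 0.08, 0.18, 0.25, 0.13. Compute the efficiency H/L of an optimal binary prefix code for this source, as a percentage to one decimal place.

Entropy H = −Σ p log₂ p ≈ 2.4252 bits.
Huffman merges: 2/25+2/25→4/25; 13/100+4/25→29/100; 9/50+1/4→43/100; 7/25+29/100→57/100; 43/100+57/100→1. L = 49/20 ≈ 2.4500.
Efficiency = H/L = 2.4252/2.4500 = 99.0%.

99.0%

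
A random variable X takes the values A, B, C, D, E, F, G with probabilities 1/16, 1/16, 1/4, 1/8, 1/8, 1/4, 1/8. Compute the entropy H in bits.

Each probability is a power of 1/2, so log₂(1/p) is an integer.
H = Σ p·log₂(1/p) = 1/16·4 + 1/16·4 + 1/4·2 + 1/8·3 + 1/8·3 + 1/4·2 + 1/8·3 = 2.625 bits.

2.625 bits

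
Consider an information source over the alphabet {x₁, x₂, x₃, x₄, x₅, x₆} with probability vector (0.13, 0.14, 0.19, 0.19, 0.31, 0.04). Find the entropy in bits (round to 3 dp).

2.400 bits

H = −Σ pᵢ log₂ pᵢ.
−0.13·log₂(0.13) = 0.3826
−0.14·log₂(0.14) = 0.3971
−0.19·log₂(0.19) = 0.4552
−0.19·log₂(0.19) = 0.4552
−0.31·log₂(0.31) = 0.5238
−0.04·log₂(0.04) = 0.1858
Sum ≈ 2.3998 → 2.400 bits.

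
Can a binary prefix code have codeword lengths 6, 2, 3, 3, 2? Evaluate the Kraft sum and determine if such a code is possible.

0.765625; yes

With common denominator 2^6 = 64: Σ 2^(−ℓᵢ) = 1/64 + 16/64 + 8/64 + 8/64 + 16/64 = 49/64 = 0.765625.
Kraft's inequality requires Σ ≤ 1; here Σ = 0.765625 ≤ 1, so such a prefix code exists.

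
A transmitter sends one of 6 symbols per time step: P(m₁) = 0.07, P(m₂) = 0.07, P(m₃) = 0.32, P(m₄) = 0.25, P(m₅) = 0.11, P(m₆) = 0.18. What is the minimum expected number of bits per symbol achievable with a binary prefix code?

2.39 bits/symbol

Repeatedly combine the two least-probable nodes; the expected code length is the sum of the merged weights.
merge 7/100 + 7/100 → 7/50
merge 11/100 + 7/50 → 1/4
merge 9/50 + 1/4 → 43/100
merge 1/4 + 8/25 → 57/100
merge 43/100 + 57/100 → 1
L = 7/50 + 1/4 + 43/100 + 57/100 + 1 = 239/100 = 2.39 bits/symbol.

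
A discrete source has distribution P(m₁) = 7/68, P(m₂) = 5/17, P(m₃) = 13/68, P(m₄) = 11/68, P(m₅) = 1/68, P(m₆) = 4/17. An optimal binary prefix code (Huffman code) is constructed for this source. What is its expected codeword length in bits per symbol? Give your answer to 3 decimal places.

2.397 bits/symbol

Repeatedly combine the two least-probable nodes; the expected code length is the sum of the merged weights.
merge 1/68 + 7/68 → 2/17
merge 2/17 + 11/68 → 19/68
merge 13/68 + 4/17 → 29/68
merge 19/68 + 5/17 → 39/68
merge 29/68 + 39/68 → 1
L = 2/17 + 19/68 + 29/68 + 39/68 + 1 = 163/68 ≈ 2.397 bits/symbol.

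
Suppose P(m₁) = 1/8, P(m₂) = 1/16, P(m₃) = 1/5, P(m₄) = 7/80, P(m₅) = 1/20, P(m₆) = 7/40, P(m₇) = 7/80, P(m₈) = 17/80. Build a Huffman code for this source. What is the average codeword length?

2.875 bits/symbol

Repeatedly combine the two least-probable nodes; the expected code length is the sum of the merged weights.
merge 1/20 + 1/16 → 9/80
merge 7/80 + 7/80 → 7/40
merge 9/80 + 1/8 → 19/80
merge 7/40 + 7/40 → 7/20
merge 1/5 + 17/80 → 33/80
merge 19/80 + 7/20 → 47/80
merge 33/80 + 47/80 → 1
L = 9/80 + 7/40 + 19/80 + 7/20 + 33/80 + 47/80 + 1 = 23/8 = 2.875 bits/symbol.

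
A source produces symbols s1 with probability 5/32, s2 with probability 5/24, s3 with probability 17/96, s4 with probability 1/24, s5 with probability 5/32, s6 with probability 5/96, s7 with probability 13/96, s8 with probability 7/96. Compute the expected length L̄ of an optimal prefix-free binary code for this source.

2.875 bits/symbol

Repeatedly combine the two least-probable nodes; the expected code length is the sum of the merged weights.
merge 1/24 + 5/96 → 3/32
merge 7/96 + 3/32 → 1/6
merge 13/96 + 5/32 → 7/24
merge 5/32 + 1/6 → 31/96
merge 17/96 + 5/24 → 37/96
merge 7/24 + 31/96 → 59/96
merge 37/96 + 59/96 → 1
L = 3/32 + 1/6 + 7/24 + 31/96 + 37/96 + 59/96 + 1 = 23/8 = 2.875 bits/symbol.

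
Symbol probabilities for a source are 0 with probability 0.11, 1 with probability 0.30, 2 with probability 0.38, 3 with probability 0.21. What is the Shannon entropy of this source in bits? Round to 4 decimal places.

H = −Σ pᵢ log₂ pᵢ.
−0.11·log₂(0.11) = 0.3503
−0.30·log₂(0.30) = 0.5211
−0.38·log₂(0.38) = 0.5305
−0.21·log₂(0.21) = 0.4728
Sum ≈ 1.8747 → 1.8747 bits.

1.8747 bits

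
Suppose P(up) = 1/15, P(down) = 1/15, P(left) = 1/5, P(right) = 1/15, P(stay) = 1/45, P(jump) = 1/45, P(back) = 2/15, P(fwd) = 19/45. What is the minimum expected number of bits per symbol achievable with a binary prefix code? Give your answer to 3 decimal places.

2.444 bits/symbol

Repeatedly combine the two least-probable nodes; the expected code length is the sum of the merged weights.
merge 1/45 + 1/45 → 2/45
merge 2/45 + 1/15 → 1/9
merge 1/15 + 1/15 → 2/15
merge 1/9 + 2/15 → 11/45
merge 2/15 + 1/5 → 1/3
merge 11/45 + 1/3 → 26/45
merge 19/45 + 26/45 → 1
L = 2/45 + 1/9 + 2/15 + 11/45 + 1/3 + 26/45 + 1 = 22/9 ≈ 2.444 bits/symbol.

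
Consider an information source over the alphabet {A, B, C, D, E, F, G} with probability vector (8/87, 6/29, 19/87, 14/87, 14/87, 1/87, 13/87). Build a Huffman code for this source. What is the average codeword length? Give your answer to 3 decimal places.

Repeatedly combine the two least-probable nodes; the expected code length is the sum of the merged weights.
merge 1/87 + 8/87 → 3/29
merge 3/29 + 13/87 → 22/87
merge 14/87 + 14/87 → 28/87
merge 6/29 + 19/87 → 37/87
merge 22/87 + 28/87 → 50/87
merge 37/87 + 50/87 → 1
L = 3/29 + 22/87 + 28/87 + 37/87 + 50/87 + 1 = 233/87 ≈ 2.678 bits/symbol.

2.678 bits/symbol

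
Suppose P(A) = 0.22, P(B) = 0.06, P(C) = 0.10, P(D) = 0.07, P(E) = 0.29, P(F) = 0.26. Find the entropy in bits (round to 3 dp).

H = −Σ pᵢ log₂ pᵢ.
−0.22·log₂(0.22) = 0.4806
−0.06·log₂(0.06) = 0.2435
−0.10·log₂(0.10) = 0.3322
−0.07·log₂(0.07) = 0.2686
−0.29·log₂(0.29) = 0.5179
−0.26·log₂(0.26) = 0.5053
Sum ≈ 2.3480 → 2.348 bits.

2.348 bits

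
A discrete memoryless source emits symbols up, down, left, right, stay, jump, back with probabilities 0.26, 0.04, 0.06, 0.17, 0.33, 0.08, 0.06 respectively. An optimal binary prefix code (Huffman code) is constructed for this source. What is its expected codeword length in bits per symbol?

Repeatedly combine the two least-probable nodes; the expected code length is the sum of the merged weights.
merge 1/25 + 3/50 → 1/10
merge 3/50 + 2/25 → 7/50
merge 1/10 + 7/50 → 6/25
merge 17/100 + 6/25 → 41/100
merge 13/50 + 33/100 → 59/100
merge 41/100 + 59/100 → 1
L = 1/10 + 7/50 + 6/25 + 41/100 + 59/100 + 1 = 62/25 = 2.48 bits/symbol.

2.48 bits/symbol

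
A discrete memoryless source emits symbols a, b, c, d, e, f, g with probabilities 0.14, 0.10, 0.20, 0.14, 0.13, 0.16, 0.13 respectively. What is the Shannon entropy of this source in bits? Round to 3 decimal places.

2.779 bits

H = −Σ pᵢ log₂ pᵢ.
−0.14·log₂(0.14) = 0.3971
−0.10·log₂(0.10) = 0.3322
−0.20·log₂(0.20) = 0.4644
−0.14·log₂(0.14) = 0.3971
−0.13·log₂(0.13) = 0.3826
−0.16·log₂(0.16) = 0.4230
−0.13·log₂(0.13) = 0.3826
Sum ≈ 2.7791 → 2.779 bits.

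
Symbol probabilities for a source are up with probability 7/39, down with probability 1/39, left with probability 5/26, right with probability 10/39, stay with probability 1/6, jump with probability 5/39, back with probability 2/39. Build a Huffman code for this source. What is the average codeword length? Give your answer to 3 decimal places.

2.628 bits/symbol

Repeatedly combine the two least-probable nodes; the expected code length is the sum of the merged weights.
merge 1/39 + 2/39 → 1/13
merge 1/13 + 5/39 → 8/39
merge 1/6 + 7/39 → 9/26
merge 5/26 + 8/39 → 31/78
merge 10/39 + 9/26 → 47/78
merge 31/78 + 47/78 → 1
L = 1/13 + 8/39 + 9/26 + 31/78 + 47/78 + 1 = 205/78 ≈ 2.628 bits/symbol.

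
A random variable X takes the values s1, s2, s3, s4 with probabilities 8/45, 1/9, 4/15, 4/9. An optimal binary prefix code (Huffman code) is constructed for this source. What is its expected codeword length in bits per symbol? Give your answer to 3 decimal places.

1.844 bits/symbol

Repeatedly combine the two least-probable nodes; the expected code length is the sum of the merged weights.
merge 1/9 + 8/45 → 13/45
merge 4/15 + 13/45 → 5/9
merge 4/9 + 5/9 → 1
L = 13/45 + 5/9 + 1 = 83/45 ≈ 1.844 bits/symbol.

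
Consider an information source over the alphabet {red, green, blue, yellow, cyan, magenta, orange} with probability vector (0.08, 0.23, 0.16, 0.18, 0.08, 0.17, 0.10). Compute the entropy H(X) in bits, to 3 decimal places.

2.706 bits

H = −Σ pᵢ log₂ pᵢ.
−0.08·log₂(0.08) = 0.2915
−0.23·log₂(0.23) = 0.4877
−0.16·log₂(0.16) = 0.4230
−0.18·log₂(0.18) = 0.4453
−0.08·log₂(0.08) = 0.2915
−0.17·log₂(0.17) = 0.4346
−0.10·log₂(0.10) = 0.3322
Sum ≈ 2.7058 → 2.706 bits.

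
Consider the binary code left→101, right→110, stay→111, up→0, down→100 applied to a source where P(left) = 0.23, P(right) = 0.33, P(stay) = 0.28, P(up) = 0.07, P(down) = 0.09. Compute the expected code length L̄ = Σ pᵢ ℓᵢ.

2.86 bits/symbol

L̄ = Σ pᵢ·ℓᵢ = 0.23·3 + 0.33·3 + 0.28·3 + 0.07·1 + 0.09·3 = 2.86 bits/symbol.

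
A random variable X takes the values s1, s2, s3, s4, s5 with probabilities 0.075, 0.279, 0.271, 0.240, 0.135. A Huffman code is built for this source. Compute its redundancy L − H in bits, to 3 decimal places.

0.021 bits

Entropy H = −Σ p log₂ p ≈ 2.1887 bits.
Huffman merges: 3/40+27/200→21/100; 21/100+6/25→9/20; 271/1000+279/1000→11/20; 9/20+11/20→1. L = 221/100 ≈ 2.2100.
L − H = 2.2100 − 2.1887 = 0.021 bits.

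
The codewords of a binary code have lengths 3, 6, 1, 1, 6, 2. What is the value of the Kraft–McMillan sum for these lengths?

1.40625

With common denominator 2^6 = 64: Σ 2^(−ℓᵢ) = 8/64 + 1/64 + 32/64 + 32/64 + 1/64 + 16/64 = 90/64 = 1.40625.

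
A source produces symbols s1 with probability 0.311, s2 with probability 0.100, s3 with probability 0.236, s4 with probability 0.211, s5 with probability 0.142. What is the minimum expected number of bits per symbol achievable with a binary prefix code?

Repeatedly combine the two least-probable nodes; the expected code length is the sum of the merged weights.
merge 1/10 + 71/500 → 121/500
merge 211/1000 + 59/250 → 447/1000
merge 121/500 + 311/1000 → 553/1000
merge 447/1000 + 553/1000 → 1
L = 121/500 + 447/1000 + 553/1000 + 1 = 1121/500 = 2.242 bits/symbol.

2.242 bits/symbol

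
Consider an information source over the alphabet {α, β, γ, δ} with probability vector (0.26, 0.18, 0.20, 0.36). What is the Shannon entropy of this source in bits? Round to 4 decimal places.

1.9456 bits

H = −Σ pᵢ log₂ pᵢ.
−0.26·log₂(0.26) = 0.5053
−0.18·log₂(0.18) = 0.4453
−0.20·log₂(0.20) = 0.4644
−0.36·log₂(0.36) = 0.5306
Sum ≈ 1.9456 → 1.9456 bits.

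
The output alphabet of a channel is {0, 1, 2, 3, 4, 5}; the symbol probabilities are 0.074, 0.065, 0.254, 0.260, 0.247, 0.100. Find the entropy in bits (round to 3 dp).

H = −Σ pᵢ log₂ pᵢ.
−0.074·log₂(0.074) = 0.2780
−0.065·log₂(0.065) = 0.2563
−0.254·log₂(0.254) = 0.5022
−0.260·log₂(0.260) = 0.5053
−0.247·log₂(0.247) = 0.4983
−0.100·log₂(0.100) = 0.3322
Sum ≈ 2.3723 → 2.372 bits.

2.372 bits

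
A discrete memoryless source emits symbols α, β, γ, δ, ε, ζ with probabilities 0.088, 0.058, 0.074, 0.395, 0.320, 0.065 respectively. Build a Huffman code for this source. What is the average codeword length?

Repeatedly combine the two least-probable nodes; the expected code length is the sum of the merged weights.
merge 29/500 + 13/200 → 123/1000
merge 37/500 + 11/125 → 81/500
merge 123/1000 + 81/500 → 57/200
merge 57/200 + 8/25 → 121/200
merge 79/200 + 121/200 → 1
L = 123/1000 + 81/500 + 57/200 + 121/200 + 1 = 87/40 = 2.175 bits/symbol.

2.175 bits/symbol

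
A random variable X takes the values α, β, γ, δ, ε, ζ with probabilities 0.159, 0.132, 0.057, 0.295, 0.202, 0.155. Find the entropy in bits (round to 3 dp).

H = −Σ pᵢ log₂ pᵢ.
−0.159·log₂(0.159) = 0.4218
−0.132·log₂(0.132) = 0.3856
−0.057·log₂(0.057) = 0.2356
−0.295·log₂(0.295) = 0.5196
−0.202·log₂(0.202) = 0.4661
−0.155·log₂(0.155) = 0.4169
Sum ≈ 2.4456 → 2.446 bits.

2.446 bits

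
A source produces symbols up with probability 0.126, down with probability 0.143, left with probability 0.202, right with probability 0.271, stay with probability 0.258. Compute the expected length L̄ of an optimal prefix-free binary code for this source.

Repeatedly combine the two least-probable nodes; the expected code length is the sum of the merged weights.
merge 63/500 + 143/1000 → 269/1000
merge 101/500 + 129/500 → 23/50
merge 269/1000 + 271/1000 → 27/50
merge 23/50 + 27/50 → 1
L = 269/1000 + 23/50 + 27/50 + 1 = 2269/1000 = 2.269 bits/symbol.

2.269 bits/symbol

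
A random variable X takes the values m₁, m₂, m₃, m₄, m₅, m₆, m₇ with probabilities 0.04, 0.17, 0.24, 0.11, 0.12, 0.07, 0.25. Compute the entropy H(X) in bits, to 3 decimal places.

H = −Σ pᵢ log₂ pᵢ.
−0.04·log₂(0.04) = 0.1858
−0.17·log₂(0.17) = 0.4346
−0.24·log₂(0.24) = 0.4941
−0.11·log₂(0.11) = 0.3503
−0.12·log₂(0.12) = 0.3671
−0.07·log₂(0.07) = 0.2686
−0.25·log₂(0.25) = 0.5000
Sum ≈ 2.6004 → 2.600 bits.

2.600 bits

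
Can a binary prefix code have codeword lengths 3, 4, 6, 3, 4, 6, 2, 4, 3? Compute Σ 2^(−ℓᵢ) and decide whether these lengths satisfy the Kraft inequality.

0.84375; yes

With common denominator 2^6 = 64: Σ 2^(−ℓᵢ) = 8/64 + 4/64 + 1/64 + 8/64 + 4/64 + 1/64 + 16/64 + 4/64 + 8/64 = 54/64 = 0.84375.
Kraft's inequality requires Σ ≤ 1; here Σ = 0.84375 ≤ 1, so such a prefix code exists.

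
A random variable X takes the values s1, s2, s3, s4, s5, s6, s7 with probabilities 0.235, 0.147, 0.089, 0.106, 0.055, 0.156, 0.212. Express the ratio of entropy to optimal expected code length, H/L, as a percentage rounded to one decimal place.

99.2%

Entropy H = −Σ p log₂ p ≈ 2.6741 bits.
Huffman merges: 11/200+89/1000→18/125; 53/500+18/125→1/4; 147/1000+39/250→303/1000; 53/250+47/200→447/1000; 1/4+303/1000→553/1000; 447/1000+553/1000→1. L = 2697/1000 ≈ 2.6970.
Efficiency = H/L = 2.6741/2.6970 = 99.2%.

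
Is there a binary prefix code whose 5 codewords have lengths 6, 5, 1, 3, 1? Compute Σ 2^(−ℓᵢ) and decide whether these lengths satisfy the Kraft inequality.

1.171875; no

With common denominator 2^6 = 64: Σ 2^(−ℓᵢ) = 1/64 + 2/64 + 32/64 + 8/64 + 32/64 = 75/64 = 1.171875.
Kraft's inequality requires Σ ≤ 1; here Σ = 1.171875 > 1, so no such prefix code exists.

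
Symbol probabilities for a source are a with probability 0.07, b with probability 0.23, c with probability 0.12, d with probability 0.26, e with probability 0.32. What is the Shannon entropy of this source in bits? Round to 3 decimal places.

2.155 bits

H = −Σ pᵢ log₂ pᵢ.
−0.07·log₂(0.07) = 0.2686
−0.23·log₂(0.23) = 0.4877
−0.12·log₂(0.12) = 0.3671
−0.26·log₂(0.26) = 0.5053
−0.32·log₂(0.32) = 0.5260
Sum ≈ 2.1546 → 2.155 bits.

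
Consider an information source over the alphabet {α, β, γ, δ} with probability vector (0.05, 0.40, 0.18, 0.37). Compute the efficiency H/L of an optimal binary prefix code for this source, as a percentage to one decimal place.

Entropy H = −Σ p log₂ p ≈ 1.7209 bits.
Huffman merges: 1/20+9/50→23/100; 23/100+37/100→3/5; 2/5+3/5→1. L = 183/100 ≈ 1.8300.
Efficiency = H/L = 1.7209/1.8300 = 94.0%.

94.0%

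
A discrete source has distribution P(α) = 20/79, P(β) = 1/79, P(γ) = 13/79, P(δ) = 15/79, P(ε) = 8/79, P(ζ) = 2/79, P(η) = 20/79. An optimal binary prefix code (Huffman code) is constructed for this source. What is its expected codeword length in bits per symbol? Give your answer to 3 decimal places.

2.481 bits/symbol

Repeatedly combine the two least-probable nodes; the expected code length is the sum of the merged weights.
merge 1/79 + 2/79 → 3/79
merge 3/79 + 8/79 → 11/79
merge 11/79 + 13/79 → 24/79
merge 15/79 + 20/79 → 35/79
merge 20/79 + 24/79 → 44/79
merge 35/79 + 44/79 → 1
L = 3/79 + 11/79 + 24/79 + 35/79 + 44/79 + 1 = 196/79 ≈ 2.481 bits/symbol.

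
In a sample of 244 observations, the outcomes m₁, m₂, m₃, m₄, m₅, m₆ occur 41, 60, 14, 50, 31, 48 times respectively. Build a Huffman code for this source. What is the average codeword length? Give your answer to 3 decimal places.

Probabilities are the counts divided by 244.
Repeatedly combine the two least-probable nodes; the expected code length is the sum of the merged weights.
merge 7/122 + 31/244 → 45/244
merge 41/244 + 45/244 → 43/122
merge 12/61 + 25/122 → 49/122
merge 15/61 + 43/122 → 73/122
merge 49/122 + 73/122 → 1
L = 45/244 + 43/122 + 49/122 + 73/122 + 1 = 619/244 ≈ 2.537 bits/symbol.

2.537 bits/symbol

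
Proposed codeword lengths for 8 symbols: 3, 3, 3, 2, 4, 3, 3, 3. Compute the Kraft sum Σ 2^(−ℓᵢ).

With common denominator 2^4 = 16: Σ 2^(−ℓᵢ) = 2/16 + 2/16 + 2/16 + 4/16 + 1/16 + 2/16 + 2/16 + 2/16 = 17/16 = 1.0625.

1.0625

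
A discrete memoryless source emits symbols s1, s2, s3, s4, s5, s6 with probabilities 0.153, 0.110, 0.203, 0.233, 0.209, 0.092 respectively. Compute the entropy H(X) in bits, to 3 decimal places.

H = −Σ pᵢ log₂ pᵢ.
−0.153·log₂(0.153) = 0.4144
−0.110·log₂(0.110) = 0.3503
−0.203·log₂(0.203) = 0.4670
−0.233·log₂(0.233) = 0.4897
−0.209·log₂(0.209) = 0.4720
−0.092·log₂(0.092) = 0.3167
Sum ≈ 2.5100 → 2.510 bits.

2.510 bits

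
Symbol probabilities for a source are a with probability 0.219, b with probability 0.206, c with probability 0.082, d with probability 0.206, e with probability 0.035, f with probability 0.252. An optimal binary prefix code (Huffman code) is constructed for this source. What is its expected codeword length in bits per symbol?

2.44 bits/symbol

Repeatedly combine the two least-probable nodes; the expected code length is the sum of the merged weights.
merge 7/200 + 41/500 → 117/1000
merge 117/1000 + 103/500 → 323/1000
merge 103/500 + 219/1000 → 17/40
merge 63/250 + 323/1000 → 23/40
merge 17/40 + 23/40 → 1
L = 117/1000 + 323/1000 + 17/40 + 23/40 + 1 = 61/25 = 2.44 bits/symbol.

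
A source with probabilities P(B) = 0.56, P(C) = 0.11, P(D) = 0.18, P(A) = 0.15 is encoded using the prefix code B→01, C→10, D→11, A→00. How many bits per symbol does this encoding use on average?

2 bits/symbol

L̄ = Σ pᵢ·ℓᵢ = 0.56·2 + 0.11·2 + 0.18·2 + 0.15·2 = 2 bits/symbol.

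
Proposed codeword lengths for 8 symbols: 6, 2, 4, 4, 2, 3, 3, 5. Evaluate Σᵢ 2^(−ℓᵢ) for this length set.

With common denominator 2^6 = 64: Σ 2^(−ℓᵢ) = 1/64 + 16/64 + 4/64 + 4/64 + 16/64 + 8/64 + 8/64 + 2/64 = 59/64 = 0.921875.

0.921875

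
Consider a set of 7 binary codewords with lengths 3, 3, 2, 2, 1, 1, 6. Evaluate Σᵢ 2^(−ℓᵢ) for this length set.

With common denominator 2^6 = 64: Σ 2^(−ℓᵢ) = 8/64 + 8/64 + 16/64 + 16/64 + 32/64 + 32/64 + 1/64 = 113/64 = 1.765625.

1.765625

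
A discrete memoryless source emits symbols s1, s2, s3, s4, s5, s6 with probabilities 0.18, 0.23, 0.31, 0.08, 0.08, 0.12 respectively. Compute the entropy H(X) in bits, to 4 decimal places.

2.4069 bits

H = −Σ pᵢ log₂ pᵢ.
−0.18·log₂(0.18) = 0.4453
−0.23·log₂(0.23) = 0.4877
−0.31·log₂(0.31) = 0.5238
−0.08·log₂(0.08) = 0.2915
−0.08·log₂(0.08) = 0.2915
−0.12·log₂(0.12) = 0.3671
Sum ≈ 2.4069 → 2.4069 bits.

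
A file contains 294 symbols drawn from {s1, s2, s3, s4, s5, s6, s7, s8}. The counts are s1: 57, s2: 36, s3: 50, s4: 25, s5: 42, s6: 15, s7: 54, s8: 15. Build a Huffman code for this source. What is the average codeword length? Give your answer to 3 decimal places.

2.908 bits/symbol

Probabilities are the counts divided by 294.
Repeatedly combine the two least-probable nodes; the expected code length is the sum of the merged weights.
merge 5/98 + 5/98 → 5/49
merge 25/294 + 5/49 → 55/294
merge 6/49 + 1/7 → 13/49
merge 25/147 + 9/49 → 52/147
merge 55/294 + 19/98 → 8/21
merge 13/49 + 52/147 → 13/21
merge 8/21 + 13/21 → 1
L = 5/49 + 55/294 + 13/49 + 52/147 + 8/21 + 13/21 + 1 = 285/98 ≈ 2.908 bits/symbol.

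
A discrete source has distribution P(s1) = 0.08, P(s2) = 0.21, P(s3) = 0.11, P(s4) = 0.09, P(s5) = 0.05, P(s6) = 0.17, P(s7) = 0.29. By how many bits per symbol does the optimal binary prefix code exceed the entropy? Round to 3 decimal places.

Entropy H = −Σ p log₂ p ≈ 2.5959 bits.
Huffman merges: 1/20+2/25→13/100; 9/100+11/100→1/5; 13/100+17/100→3/10; 1/5+21/100→41/100; 29/100+3/10→59/100; 41/100+59/100→1. L = 263/100 ≈ 2.6300.
L − H = 2.6300 − 2.5959 = 0.034 bits.

0.034 bits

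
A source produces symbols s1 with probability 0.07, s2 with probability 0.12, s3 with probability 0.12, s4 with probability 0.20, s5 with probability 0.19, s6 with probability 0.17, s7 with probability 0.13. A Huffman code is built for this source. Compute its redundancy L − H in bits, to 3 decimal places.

0.060 bits

Entropy H = −Σ p log₂ p ≈ 2.7395 bits.
Huffman merges: 7/100+3/25→19/100; 3/25+13/100→1/4; 17/100+19/100→9/25; 19/100+1/5→39/100; 1/4+9/25→61/100; 39/100+61/100→1. L = 14/5 ≈ 2.8000.
L − H = 2.8000 − 2.7395 = 0.060 bits.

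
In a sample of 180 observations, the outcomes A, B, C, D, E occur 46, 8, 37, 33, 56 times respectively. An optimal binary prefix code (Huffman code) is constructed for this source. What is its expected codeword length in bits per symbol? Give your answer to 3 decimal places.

2.228 bits/symbol

Probabilities are the counts divided by 180.
Repeatedly combine the two least-probable nodes; the expected code length is the sum of the merged weights.
merge 2/45 + 11/60 → 41/180
merge 37/180 + 41/180 → 13/30
merge 23/90 + 14/45 → 17/30
merge 13/30 + 17/30 → 1
L = 41/180 + 13/30 + 17/30 + 1 = 401/180 ≈ 2.228 bits/symbol.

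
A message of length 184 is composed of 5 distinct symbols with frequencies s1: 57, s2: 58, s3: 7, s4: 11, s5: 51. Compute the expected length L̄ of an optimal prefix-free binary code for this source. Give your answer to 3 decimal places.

Probabilities are the counts divided by 184.
Repeatedly combine the two least-probable nodes; the expected code length is the sum of the merged weights.
merge 7/184 + 11/184 → 9/92
merge 9/92 + 51/184 → 3/8
merge 57/184 + 29/92 → 5/8
merge 3/8 + 5/8 → 1
L = 9/92 + 3/8 + 5/8 + 1 = 193/92 ≈ 2.098 bits/symbol.

2.098 bits/symbol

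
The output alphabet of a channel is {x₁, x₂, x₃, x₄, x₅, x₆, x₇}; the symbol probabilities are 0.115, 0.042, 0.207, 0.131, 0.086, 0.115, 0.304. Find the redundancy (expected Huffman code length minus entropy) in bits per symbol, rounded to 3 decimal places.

Entropy H = −Σ p log₂ p ≈ 2.5909 bits.
Huffman merges: 21/500+43/500→16/125; 23/200+23/200→23/100; 16/125+131/1000→259/1000; 207/1000+23/100→437/1000; 259/1000+38/125→563/1000; 437/1000+563/1000→1. L = 2617/1000 ≈ 2.6170.
L − H = 2.6170 − 2.5909 = 0.026 bits.

0.026 bits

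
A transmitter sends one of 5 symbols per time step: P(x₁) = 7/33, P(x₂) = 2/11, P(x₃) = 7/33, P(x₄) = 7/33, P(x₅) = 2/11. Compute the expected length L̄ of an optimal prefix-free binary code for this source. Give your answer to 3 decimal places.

2.364 bits/symbol

Repeatedly combine the two least-probable nodes; the expected code length is the sum of the merged weights.
merge 2/11 + 2/11 → 4/11
merge 7/33 + 7/33 → 14/33
merge 7/33 + 4/11 → 19/33
merge 14/33 + 19/33 → 1
L = 4/11 + 14/33 + 19/33 + 1 = 26/11 ≈ 2.364 bits/symbol.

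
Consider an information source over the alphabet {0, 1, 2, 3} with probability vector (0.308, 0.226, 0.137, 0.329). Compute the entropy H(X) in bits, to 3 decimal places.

H = −Σ pᵢ log₂ pᵢ.
−0.308·log₂(0.308) = 0.5233
−0.226·log₂(0.226) = 0.4849
−0.137·log₂(0.137) = 0.3929
−0.329·log₂(0.329) = 0.5277
Sum ≈ 1.9287 → 1.929 bits.

1.929 bits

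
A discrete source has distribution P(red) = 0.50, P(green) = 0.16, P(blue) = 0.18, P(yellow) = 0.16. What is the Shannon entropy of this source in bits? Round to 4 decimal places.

H = −Σ pᵢ log₂ pᵢ.
−0.50·log₂(0.50) = 0.5000
−0.16·log₂(0.16) = 0.4230
−0.18·log₂(0.18) = 0.4453
−0.16·log₂(0.16) = 0.4230
Sum ≈ 1.7913 → 1.7913 bits.

1.7913 bits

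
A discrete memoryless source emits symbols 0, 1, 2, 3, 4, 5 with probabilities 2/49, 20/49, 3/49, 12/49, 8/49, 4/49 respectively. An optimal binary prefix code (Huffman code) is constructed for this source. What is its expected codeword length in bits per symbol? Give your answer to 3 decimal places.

Repeatedly combine the two least-probable nodes; the expected code length is the sum of the merged weights.
merge 2/49 + 3/49 → 5/49
merge 4/49 + 5/49 → 9/49
merge 8/49 + 9/49 → 17/49
merge 12/49 + 17/49 → 29/49
merge 20/49 + 29/49 → 1
L = 5/49 + 9/49 + 17/49 + 29/49 + 1 = 109/49 ≈ 2.224 bits/symbol.

2.224 bits/symbol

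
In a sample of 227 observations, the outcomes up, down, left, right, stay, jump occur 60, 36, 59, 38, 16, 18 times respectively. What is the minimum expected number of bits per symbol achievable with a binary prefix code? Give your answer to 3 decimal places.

2.458 bits/symbol

Probabilities are the counts divided by 227.
Repeatedly combine the two least-probable nodes; the expected code length is the sum of the merged weights.
merge 16/227 + 18/227 → 34/227
merge 34/227 + 36/227 → 70/227
merge 38/227 + 59/227 → 97/227
merge 60/227 + 70/227 → 130/227
merge 97/227 + 130/227 → 1
L = 34/227 + 70/227 + 97/227 + 130/227 + 1 = 558/227 ≈ 2.458 bits/symbol.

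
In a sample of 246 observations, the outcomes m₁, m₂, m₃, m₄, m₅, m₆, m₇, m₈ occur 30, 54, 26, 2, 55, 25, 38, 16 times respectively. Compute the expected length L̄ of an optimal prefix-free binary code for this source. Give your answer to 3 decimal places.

Probabilities are the counts divided by 246.
Repeatedly combine the two least-probable nodes; the expected code length is the sum of the merged weights.
merge 1/123 + 8/123 → 3/41
merge 3/41 + 25/246 → 43/246
merge 13/123 + 5/41 → 28/123
merge 19/123 + 43/246 → 27/82
merge 9/41 + 55/246 → 109/246
merge 28/123 + 27/82 → 137/246
merge 109/246 + 137/246 → 1
L = 3/41 + 43/246 + 28/123 + 27/82 + 109/246 + 137/246 + 1 = 115/41 ≈ 2.805 bits/symbol.

2.805 bits/symbol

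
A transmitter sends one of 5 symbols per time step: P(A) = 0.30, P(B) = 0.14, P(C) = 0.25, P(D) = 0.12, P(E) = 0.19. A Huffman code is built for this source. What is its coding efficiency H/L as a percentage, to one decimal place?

99.1%

Entropy H = −Σ p log₂ p ≈ 2.2405 bits.
Huffman merges: 3/25+7/50→13/50; 19/100+1/4→11/25; 13/50+3/10→14/25; 11/25+14/25→1. L = 113/50 ≈ 2.2600.
Efficiency = H/L = 2.2405/2.2600 = 99.1%.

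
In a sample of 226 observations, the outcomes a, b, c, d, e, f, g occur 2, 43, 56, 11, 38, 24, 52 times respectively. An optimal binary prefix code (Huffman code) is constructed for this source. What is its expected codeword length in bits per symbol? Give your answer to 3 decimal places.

Probabilities are the counts divided by 226.
Repeatedly combine the two least-probable nodes; the expected code length is the sum of the merged weights.
merge 1/113 + 11/226 → 13/226
merge 13/226 + 12/113 → 37/226
merge 37/226 + 19/113 → 75/226
merge 43/226 + 26/113 → 95/226
merge 28/113 + 75/226 → 131/226
merge 95/226 + 131/226 → 1
L = 13/226 + 37/226 + 75/226 + 95/226 + 131/226 + 1 = 577/226 ≈ 2.553 bits/symbol.

2.553 bits/symbol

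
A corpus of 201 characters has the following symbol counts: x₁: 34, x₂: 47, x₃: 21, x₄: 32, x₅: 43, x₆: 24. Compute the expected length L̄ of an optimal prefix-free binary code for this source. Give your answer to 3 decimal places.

Probabilities are the counts divided by 201.
Repeatedly combine the two least-probable nodes; the expected code length is the sum of the merged weights.
merge 7/67 + 8/67 → 15/67
merge 32/201 + 34/201 → 22/67
merge 43/201 + 15/67 → 88/201
merge 47/201 + 22/67 → 113/201
merge 88/201 + 113/201 → 1
L = 15/67 + 22/67 + 88/201 + 113/201 + 1 = 171/67 ≈ 2.552 bits/symbol.

2.552 bits/symbol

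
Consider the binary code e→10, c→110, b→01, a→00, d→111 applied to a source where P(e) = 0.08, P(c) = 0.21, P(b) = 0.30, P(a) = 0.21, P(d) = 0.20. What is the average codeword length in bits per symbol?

L̄ = Σ pᵢ·ℓᵢ = 0.08·2 + 0.21·3 + 0.30·2 + 0.21·2 + 0.20·3 = 2.41 bits/symbol.

2.41 bits/symbol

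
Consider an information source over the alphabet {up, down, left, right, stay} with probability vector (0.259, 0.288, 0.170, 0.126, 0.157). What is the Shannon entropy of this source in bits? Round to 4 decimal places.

H = −Σ pᵢ log₂ pᵢ.
−0.259·log₂(0.259) = 0.5048
−0.288·log₂(0.288) = 0.5172
−0.170·log₂(0.170) = 0.4346
−0.126·log₂(0.126) = 0.3766
−0.157·log₂(0.157) = 0.4194
Sum ≈ 2.2525 → 2.2525 bits.

2.2525 bits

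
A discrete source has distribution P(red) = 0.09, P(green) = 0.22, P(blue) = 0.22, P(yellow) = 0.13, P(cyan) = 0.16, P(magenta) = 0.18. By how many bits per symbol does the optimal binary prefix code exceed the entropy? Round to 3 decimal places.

Entropy H = −Σ p log₂ p ≈ 2.5248 bits.
Huffman merges: 9/100+13/100→11/50; 4/25+9/50→17/50; 11/50+11/50→11/25; 11/50+17/50→14/25; 11/25+14/25→1. L = 64/25 ≈ 2.5600.
L − H = 2.5600 − 2.5248 = 0.035 bits.

0.035 bits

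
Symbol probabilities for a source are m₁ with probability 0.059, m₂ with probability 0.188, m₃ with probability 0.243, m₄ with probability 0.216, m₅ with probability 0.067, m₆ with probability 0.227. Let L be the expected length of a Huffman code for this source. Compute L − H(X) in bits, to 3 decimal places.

0.025 bits

Entropy H = −Σ p log₂ p ≈ 2.4146 bits.
Huffman merges: 59/1000+67/1000→63/500; 63/500+47/250→157/500; 27/125+227/1000→443/1000; 243/1000+157/500→557/1000; 443/1000+557/1000→1. L = 61/25 ≈ 2.4400.
L − H = 2.4400 − 2.4146 = 0.025 bits.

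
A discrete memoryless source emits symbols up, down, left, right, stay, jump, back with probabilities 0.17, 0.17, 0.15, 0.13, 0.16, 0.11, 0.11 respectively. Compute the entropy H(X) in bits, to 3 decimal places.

2.786 bits

H = −Σ pᵢ log₂ pᵢ.
−0.17·log₂(0.17) = 0.4346
−0.17·log₂(0.17) = 0.4346
−0.15·log₂(0.15) = 0.4105
−0.13·log₂(0.13) = 0.3826
−0.16·log₂(0.16) = 0.4230
−0.11·log₂(0.11) = 0.3503
−0.11·log₂(0.11) = 0.3503
Sum ≈ 2.7860 → 2.786 bits.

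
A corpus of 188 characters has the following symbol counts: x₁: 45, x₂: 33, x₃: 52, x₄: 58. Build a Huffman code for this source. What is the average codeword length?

Probabilities are the counts divided by 188.
Repeatedly combine the two least-probable nodes; the expected code length is the sum of the merged weights.
merge 33/188 + 45/188 → 39/94
merge 13/47 + 29/94 → 55/94
merge 39/94 + 55/94 → 1
L = 39/94 + 55/94 + 1 = 2 bits/symbol.

2 bits/symbol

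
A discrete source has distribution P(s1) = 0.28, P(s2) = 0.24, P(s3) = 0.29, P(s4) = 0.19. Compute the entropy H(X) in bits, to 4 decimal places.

1.9815 bits

H = −Σ pᵢ log₂ pᵢ.
−0.28·log₂(0.28) = 0.5142
−0.24·log₂(0.24) = 0.4941
−0.29·log₂(0.29) = 0.5179
−0.19·log₂(0.19) = 0.4552
Sum ≈ 1.9815 → 1.9815 bits.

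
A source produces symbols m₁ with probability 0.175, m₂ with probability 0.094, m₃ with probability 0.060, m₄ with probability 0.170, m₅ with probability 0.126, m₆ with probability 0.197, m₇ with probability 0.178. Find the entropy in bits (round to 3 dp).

H = −Σ pᵢ log₂ pᵢ.
−0.175·log₂(0.175) = 0.4401
−0.094·log₂(0.094) = 0.3207
−0.060·log₂(0.060) = 0.2435
−0.170·log₂(0.170) = 0.4346
−0.126·log₂(0.126) = 0.3766
−0.197·log₂(0.197) = 0.4617
−0.178·log₂(0.178) = 0.4432
Sum ≈ 2.7203 → 2.720 bits.

2.720 bits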